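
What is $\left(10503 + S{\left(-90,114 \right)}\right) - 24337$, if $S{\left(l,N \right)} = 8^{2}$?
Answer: $-13770$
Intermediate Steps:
$S{\left(l,N \right)} = 64$
$\left(10503 + S{\left(-90,114 \right)}\right) - 24337 = \left(10503 + 64\right) - 24337 = 10567 - 24337 = -13770$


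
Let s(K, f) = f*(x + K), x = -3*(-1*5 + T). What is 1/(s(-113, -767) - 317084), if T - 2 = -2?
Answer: -1/241918 ≈ -4.1336e-6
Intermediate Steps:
T = 0 (T = 2 - 2 = 0)
x = 15 (x = -3*(-1*5 + 0) = -3*(-5 + 0) = -3*(-5) = 15)
s(K, f) = f*(15 + K)
1/(s(-113, -767) - 317084) = 1/(-767*(15 - 113) - 317084) = 1/(-767*(-98) - 317084) = 1/(75166 - 317084) = 1/(-241918) = -1/241918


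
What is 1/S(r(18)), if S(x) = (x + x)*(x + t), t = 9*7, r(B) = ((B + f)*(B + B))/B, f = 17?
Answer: 1/18620 ≈ 5.3706e-5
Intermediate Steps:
r(B) = 34 + 2*B (r(B) = ((B + 17)*(B + B))/B = ((17 + B)*(2*B))/B = (2*B*(17 + B))/B = 34 + 2*B)
t = 63
S(x) = 2*x*(63 + x) (S(x) = (x + x)*(x + 63) = (2*x)*(63 + x) = 2*x*(63 + x))
1/S(r(18)) = 1/(2*(34 + 2*18)*(63 + (34 + 2*18))) = 1/(2*(34 + 36)*(63 + (34 + 36))) = 1/(2*70*(63 + 70)) = 1/(2*70*133) = 1/18620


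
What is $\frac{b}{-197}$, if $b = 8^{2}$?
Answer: $- \frac{64}{197} \approx -0.32487$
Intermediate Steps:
$b = 64$
$\frac{b}{-197} = \frac{64}{-197} = 64 \left(- \frac{1}{197}\right) = - \frac{64}{197}$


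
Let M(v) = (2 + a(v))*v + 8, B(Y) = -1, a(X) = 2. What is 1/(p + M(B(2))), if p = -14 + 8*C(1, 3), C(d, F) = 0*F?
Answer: -⅒ ≈ -0.10000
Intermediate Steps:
C(d, F) = 0
p = -14 (p = -14 + 8*0 = -14 + 0 = -14)
M(v) = 8 + 4*v (M(v) = (2 + 2)*v + 8 = 4*v + 8 = 8 + 4*v)
1/(p + M(B(2))) = 1/(-14 + (8 + 4*(-1))) = 1/(-14 + (8 - 4)) = 1/(-14 + 4) = 1/(-10) = -⅒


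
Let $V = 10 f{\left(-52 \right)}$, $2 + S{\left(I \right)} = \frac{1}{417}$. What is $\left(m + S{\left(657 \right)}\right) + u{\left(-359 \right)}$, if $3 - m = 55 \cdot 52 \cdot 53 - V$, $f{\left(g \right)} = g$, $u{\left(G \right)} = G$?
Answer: $- \frac{63574985}{417} \approx -1.5246 \cdot 10^{5}$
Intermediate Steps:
$S{\left(I \right)} = - \frac{833}{417}$ ($S{\left(I \right)} = -2 + \frac{1}{417} = - \frac{833}{417}$)
$V = -520$ ($V = 10 \left(-52\right) = -520$)
$m = -152097$ ($m = 3 - \left(55 \cdot 52 \cdot 53 - -520\right) = 3 - \left(2860 \cdot 53 + 520\right) = 3 - \left(151580 + 520\right) = 3 - 152100 = -152097$)
$\left(m + S{\left(657 \right)}\right) + u{\left(-359 \right)} = \left(-152097 - \frac{833}{417}\right) - 359 = - \frac{63425282}{417} - 359 = - \frac{63574985}{417}$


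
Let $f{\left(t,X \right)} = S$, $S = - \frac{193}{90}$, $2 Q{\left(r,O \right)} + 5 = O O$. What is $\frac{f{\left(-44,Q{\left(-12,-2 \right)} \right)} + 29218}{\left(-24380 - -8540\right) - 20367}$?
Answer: $- \frac{2629427}{3258630} \approx -0.80691$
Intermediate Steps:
$Q{\left(r,O \right)} = - \frac{5}{2} + \frac{O^{2}}{2}$ ($Q{\left(r,O \right)} = - \frac{5}{2} + \frac{O O}{2} = - \frac{5}{2} + \frac{O^{2}}{2}$)
$S = - \frac{193}{90}$ ($S = \left(-193\right) \frac{1}{90} = - \frac{193}{90} \approx -2.1444$)
$f{\left(t,X \right)} = - \frac{193}{90}$
$\frac{f{\left(-44,Q{\left(-12,-2 \right)} \right)} + 29218}{\left(-24380 - -8540\right) - 20367} = \frac{- \frac{193}{90} + 29218}{\left(-24380 - -8540\right) - 20367} = \frac{2629427}{90 \left(\left(-24380 + 8540\right) - 20367\right)} = \frac{2629427}{90 \left(-15840 - 20367\right)} = \frac{2629427}{90 \left(-36207\right)} = \frac{2629427}{90} \left(- \frac{1}{36207}\right) = - \frac{2629427}{3258630}$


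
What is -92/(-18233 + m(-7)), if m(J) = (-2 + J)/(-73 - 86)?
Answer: 2438/483173 ≈ 0.0050458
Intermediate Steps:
m(J) = 2/159 - J/159 (m(J) = (-2 + J)/(-159) = (-2 + J)*(-1/159) = 2/159 - J/159)
-92/(-18233 + m(-7)) = -92/(-18233 + (2/159 - 1/159*(-7))) = -92/(-18233 + (2/159 + 7/159)) = -92/(-18233 + 3/53) = -92/(-966346/53) = -92*(-53/966346) = 2438/483173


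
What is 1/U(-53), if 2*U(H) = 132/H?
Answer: -53/66 ≈ -0.80303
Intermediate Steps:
U(H) = 66/H (U(H) = (132/H)/2 = 66/H)
1/U(-53) = 1/(66/(-53)) = 1/(66*(-1/53)) = 1/(-66/53) = -53/66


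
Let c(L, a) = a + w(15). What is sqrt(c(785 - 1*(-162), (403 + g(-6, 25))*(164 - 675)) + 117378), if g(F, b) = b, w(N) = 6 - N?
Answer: I*sqrt(101339) ≈ 318.34*I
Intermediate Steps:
c(L, a) = -9 + a (c(L, a) = a + (6 - 1*15) = a + (6 - 15) = a - 9 = -9 + a)
sqrt(c(785 - 1*(-162), (403 + g(-6, 25))*(164 - 675)) + 117378) = sqrt((-9 + (403 + 25)*(164 - 675)) + 117378) = sqrt((-9 + 428*(-511)) + 117378) = sqrt((-9 - 218708) + 117378) = sqrt(-218717 + 117378) = sqrt(-101339) = I*sqrt(101339)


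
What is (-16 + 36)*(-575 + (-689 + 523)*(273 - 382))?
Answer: 350380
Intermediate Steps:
(-16 + 36)*(-575 + (-689 + 523)*(273 - 382)) = 20*(-575 - 166*(-109)) = 20*(-575 + 18094) = 20*17519 = 350380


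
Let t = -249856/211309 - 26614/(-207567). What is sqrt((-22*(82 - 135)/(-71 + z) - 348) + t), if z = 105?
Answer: I*sqrt(19444088615110677766274299)/248544392817 ≈ 17.741*I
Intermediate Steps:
t = -46238082626/43860775203 (t = -249856*1/211309 - 26614*(-1/207567) = -249856/211309 + 26614/207567 = -46238082626/43860775203 ≈ -1.0542)
sqrt((-22*(82 - 135)/(-71 + z) - 348) + t) = sqrt((-22*(82 - 135)/(-71 + 105) - 348) - 46238082626/43860775203) = sqrt((-(-1166)/34 - 348) - 46238082626/43860775203) = sqrt((-22*(-53/34) - 348) - 46238082626/43860775203) = sqrt((583/17 - 348) - 46238082626/43860775203) = sqrt(-5333/17 - 46238082626/43860775203) = sqrt(-234695561562241/745633178451) = I*sqrt(19444088615110677766274299)/248544392817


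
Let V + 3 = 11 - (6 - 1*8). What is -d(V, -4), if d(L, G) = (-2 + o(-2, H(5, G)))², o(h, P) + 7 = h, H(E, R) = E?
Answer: -121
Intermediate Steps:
o(h, P) = -7 + h
V = 10 (V = -3 + (11 - (6 - 1*8)) = -3 + (11 - (6 - 8)) = -3 + (11 - 1*(-2)) = -3 + (11 + 2) = -3 + 13 = 10)
d(L, G) = 121 (d(L, G) = (-2 + (-7 - 2))² = (-2 - 9)² = (-11)² = 121)
-d(V, -4) = -1*121 = -121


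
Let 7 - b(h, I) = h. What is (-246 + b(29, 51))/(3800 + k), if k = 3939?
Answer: -268/7739 ≈ -0.034630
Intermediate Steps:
b(h, I) = 7 - h
(-246 + b(29, 51))/(3800 + k) = (-246 + (7 - 1*29))/(3800 + 3939) = (-246 + (7 - 29))/7739 = (-246 - 22)*(1/7739) = -268*1/7739 = -268/7739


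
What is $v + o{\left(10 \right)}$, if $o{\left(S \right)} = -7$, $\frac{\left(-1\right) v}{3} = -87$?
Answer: $254$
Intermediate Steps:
$v = 261$ ($v = \left(-3\right) \left(-87\right) = 261$)
$v + o{\left(10 \right)} = 261 - 7 = 254$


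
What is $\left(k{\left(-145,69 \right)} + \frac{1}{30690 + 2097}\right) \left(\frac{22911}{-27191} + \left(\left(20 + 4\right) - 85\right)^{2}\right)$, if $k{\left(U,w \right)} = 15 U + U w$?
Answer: $- \frac{40395730267013200}{891511317} \approx -4.5311 \cdot 10^{7}$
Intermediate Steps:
$\left(k{\left(-145,69 \right)} + \frac{1}{30690 + 2097}\right) \left(\frac{22911}{-27191} + \left(\left(20 + 4\right) - 85\right)^{2}\right) = \left(- 145 \left(15 + 69\right) + \frac{1}{30690 + 2097}\right) \left(\frac{22911}{-27191} + \left(\left(20 + 4\right) - 85\right)^{2}\right) = \left(\left(-145\right) 84 + \frac{1}{32787}\right) \left(22911 \left(- \frac{1}{27191}\right) + \left(24 - 85\right)^{2}\right) = \left(-12180 + \frac{1}{32787}\right) \left(- \frac{22911}{27191} + \left(-61\right)^{2}\right) = - \frac{399345659 \left(- \frac{22911}{27191} + 3721\right)}{32787} = \left(- \frac{399345659}{32787}\right) \frac{101154800}{27191} = - \frac{40395730267013200}{891511317}$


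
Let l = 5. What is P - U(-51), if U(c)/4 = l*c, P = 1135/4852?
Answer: 4950175/4852 ≈ 1020.2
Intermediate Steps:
P = 1135/4852 (P = 1135*(1/4852) = 1135/4852 ≈ 0.23392)
U(c) = 20*c (U(c) = 4*(5*c) = 20*c)
P - U(-51) = 1135/4852 - 20*(-51) = 1135/4852 - 1*(-1020) = 1135/4852 + 1020 = 4950175/4852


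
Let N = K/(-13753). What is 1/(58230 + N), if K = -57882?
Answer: 13753/800895072 ≈ 1.7172e-5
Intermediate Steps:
N = 57882/13753 (N = -57882/(-13753) = -57882*(-1/13753) = 57882/13753 ≈ 4.2087)
1/(58230 + N) = 1/(58230 + 57882/13753) = 1/(800895072/13753) = 13753/800895072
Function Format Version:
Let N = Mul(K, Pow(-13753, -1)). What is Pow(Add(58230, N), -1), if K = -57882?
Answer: Rational(13753, 800895072) ≈ 1.7172e-5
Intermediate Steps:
N = Rational(57882, 13753) (N = Mul(-57882, Pow(-13753, -1)) = Mul(-57882, Rational(-1, 13753)) = Rational(57882, 13753) ≈ 4.2087)
Pow(Add(58230, N), -1) = Pow(Add(58230, Rational(57882, 13753)), -1) = Pow(Rational(800895072, 13753), -1) = Rational(13753, 800895072)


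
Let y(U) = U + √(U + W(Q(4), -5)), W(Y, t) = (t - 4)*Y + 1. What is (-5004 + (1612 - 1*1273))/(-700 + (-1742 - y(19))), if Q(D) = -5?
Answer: 11480565/6056456 - 4665*√65/6056456 ≈ 1.8894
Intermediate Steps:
W(Y, t) = 1 + Y*(-4 + t) (W(Y, t) = (-4 + t)*Y + 1 = Y*(-4 + t) + 1 = 1 + Y*(-4 + t))
y(U) = U + √(46 + U) (y(U) = U + √(U + (1 - 4*(-5) - 5*(-5))) = U + √(U + (1 + 20 + 25)) = U + √(U + 46) = U + √(46 + U))
(-5004 + (1612 - 1*1273))/(-700 + (-1742 - y(19))) = (-5004 + (1612 - 1*1273))/(-700 + (-1742 - (19 + √(46 + 19)))) = (-5004 + (1612 - 1273))/(-700 + (-1742 - (19 + √65))) = (-5004 + 339)/(-700 + (-1742 + (-19 - √65))) = -4665/(-700 + (-1761 - √65)) = -4665/(-2461 - √65)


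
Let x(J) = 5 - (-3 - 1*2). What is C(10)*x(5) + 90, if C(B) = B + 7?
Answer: 260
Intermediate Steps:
C(B) = 7 + B
x(J) = 10 (x(J) = 5 - (-3 - 2) = 5 - 1*(-5) = 5 + 5 = 10)
C(10)*x(5) + 90 = (7 + 10)*10 + 90 = 17*10 + 90 = 170 + 90 = 260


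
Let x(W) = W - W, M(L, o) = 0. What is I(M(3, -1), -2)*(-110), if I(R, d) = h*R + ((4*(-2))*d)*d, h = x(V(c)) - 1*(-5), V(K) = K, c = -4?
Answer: 3520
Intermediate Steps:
x(W) = 0
h = 5 (h = 0 - 1*(-5) = 0 + 5 = 5)
I(R, d) = -8*d**2 + 5*R (I(R, d) = 5*R + ((4*(-2))*d)*d = 5*R + (-8*d)*d = 5*R - 8*d**2 = -8*d**2 + 5*R)
I(M(3, -1), -2)*(-110) = (-8*(-2)**2 + 5*0)*(-110) = (-8*4 + 0)*(-110) = (-32 + 0)*(-110) = -32*(-110) = 3520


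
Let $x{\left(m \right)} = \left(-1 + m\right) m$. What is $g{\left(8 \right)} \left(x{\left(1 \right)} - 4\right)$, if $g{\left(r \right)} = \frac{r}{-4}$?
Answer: $8$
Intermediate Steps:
$g{\left(r \right)} = - \frac{r}{4}$ ($g{\left(r \right)} = r \left(- \frac{1}{4}\right) = - \frac{r}{4}$)
$x{\left(m \right)} = m \left(-1 + m\right)$
$g{\left(8 \right)} \left(x{\left(1 \right)} - 4\right) = \left(- \frac{1}{4}\right) 8 \left(1 \left(-1 + 1\right) - 4\right) = - 2 \left(1 \cdot 0 - 4\right) = - 2 \left(0 - 4\right) = \left(-2\right) \left(-4\right) = 8$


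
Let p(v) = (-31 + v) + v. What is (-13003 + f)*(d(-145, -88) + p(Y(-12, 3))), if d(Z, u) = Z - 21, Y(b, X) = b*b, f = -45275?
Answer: -5303298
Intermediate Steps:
Y(b, X) = b**2
p(v) = -31 + 2*v
d(Z, u) = -21 + Z
(-13003 + f)*(d(-145, -88) + p(Y(-12, 3))) = (-13003 - 45275)*((-21 - 145) + (-31 + 2*(-12)**2)) = -58278*(-166 + (-31 + 2*144)) = -58278*(-166 + (-31 + 288)) = -58278*(-166 + 257) = -58278*91 = -5303298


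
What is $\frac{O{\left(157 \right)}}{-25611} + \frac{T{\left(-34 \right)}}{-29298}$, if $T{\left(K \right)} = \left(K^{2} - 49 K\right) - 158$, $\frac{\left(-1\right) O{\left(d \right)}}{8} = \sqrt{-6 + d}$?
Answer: $- \frac{444}{4883} + \frac{8 \sqrt{151}}{25611} \approx -0.087089$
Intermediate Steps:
$O{\left(d \right)} = - 8 \sqrt{-6 + d}$
$T{\left(K \right)} = -158 + K^{2} - 49 K$
$\frac{O{\left(157 \right)}}{-25611} + \frac{T{\left(-34 \right)}}{-29298} = \frac{\left(-8\right) \sqrt{-6 + 157}}{-25611} + \frac{-158 + \left(-34\right)^{2} - -1666}{-29298} = - 8 \sqrt{151} \left(- \frac{1}{25611}\right) + \left(-158 + 1156 + 1666\right) \left(- \frac{1}{29298}\right) = \frac{8 \sqrt{151}}{25611} + 2664 \left(- \frac{1}{29298}\right) = \frac{8 \sqrt{151}}{25611} - \frac{444}{4883} = - \frac{444}{4883} + \frac{8 \sqrt{151}}{25611}$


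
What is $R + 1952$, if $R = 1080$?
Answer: $3032$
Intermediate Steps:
$R + 1952 = 1080 + 1952 = 3032$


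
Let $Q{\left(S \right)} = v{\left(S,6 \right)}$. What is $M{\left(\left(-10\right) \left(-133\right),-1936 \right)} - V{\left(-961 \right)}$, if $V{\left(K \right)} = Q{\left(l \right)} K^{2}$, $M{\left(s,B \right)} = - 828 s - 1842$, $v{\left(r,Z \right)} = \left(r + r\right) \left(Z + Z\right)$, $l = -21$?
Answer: $464351502$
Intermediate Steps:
$v{\left(r,Z \right)} = 4 Z r$ ($v{\left(r,Z \right)} = 2 r 2 Z = 4 Z r$)
$M{\left(s,B \right)} = -1842 - 828 s$
$Q{\left(S \right)} = 24 S$ ($Q{\left(S \right)} = 4 \cdot 6 S = 24 S$)
$V{\left(K \right)} = - 504 K^{2}$ ($V{\left(K \right)} = 24 \left(-21\right) K^{2} = - 504 K^{2}$)
$M{\left(\left(-10\right) \left(-133\right),-1936 \right)} - V{\left(-961 \right)} = \left(-1842 - 828 \left(\left(-10\right) \left(-133\right)\right)\right) - - 504 \left(-961\right)^{2} = \left(-1842 - 1101240\right) - \left(-504\right) 923521 = \left(-1842 - 1101240\right) - -465454584 = -1103082 + 465454584 = 464351502$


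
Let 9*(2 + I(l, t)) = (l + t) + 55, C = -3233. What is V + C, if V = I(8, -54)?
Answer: -3234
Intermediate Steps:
I(l, t) = 37/9 + l/9 + t/9 (I(l, t) = -2 + ((l + t) + 55)/9 = -2 + (55 + l + t)/9 = -2 + (55/9 + l/9 + t/9) = 37/9 + l/9 + t/9)
V = -1 (V = 37/9 + (1/9)*8 + (1/9)*(-54) = 37/9 + 8/9 - 6 = -1)
V + C = -1 - 3233 = -3234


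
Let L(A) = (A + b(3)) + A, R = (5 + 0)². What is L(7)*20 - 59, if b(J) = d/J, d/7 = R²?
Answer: 88163/3 ≈ 29388.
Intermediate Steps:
R = 25 (R = 5² = 25)
d = 4375 (d = 7*25² = 7*625 = 4375)
b(J) = 4375/J
L(A) = 4375/3 + 2*A (L(A) = (A + 4375/3) + A = (4375/3 + A) + A = 4375/3 + 2*A)
L(7)*20 - 59 = (4375/3 + 2*7)*20 - 59 = (4375/3 + 14)*20 - 59 = (4417/3)*20 - 59 = 88340/3 - 59 = 88163/3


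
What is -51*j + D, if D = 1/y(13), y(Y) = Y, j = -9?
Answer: 5968/13 ≈ 459.08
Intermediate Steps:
D = 1/13 ≈ 0.076923
-51*j + D = -51*(-9) + 1/13 = 459 + 1/13 = 5968/13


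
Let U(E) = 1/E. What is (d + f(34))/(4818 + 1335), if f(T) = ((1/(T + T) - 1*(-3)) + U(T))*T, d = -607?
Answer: -1007/12306 ≈ -0.081830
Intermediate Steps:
U(E) = 1/E
f(T) = T*(3 + 3/(2*T)) (f(T) = ((1/(T + T) - 1*(-3)) + 1/T)*T = ((1/(2*T) + 3) + 1/T)*T = ((3 + 1/(2*T)) + 1/T)*T = (3 + 3/(2*T))*T = T*(3 + 3/(2*T)))
(d + f(34))/(4818 + 1335) = (-607 + (3/2 + 3*34))/(4818 + 1335) = (-607 + (3/2 + 102))/6153 = (-607 + 207/2)*(1/6153) = -1007/2*1/6153 = -1007/12306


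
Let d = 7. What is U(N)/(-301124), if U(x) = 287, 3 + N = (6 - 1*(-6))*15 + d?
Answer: -287/301124 ≈ -0.00095310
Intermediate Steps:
N = 184 (N = -3 + ((6 - 1*(-6))*15 + 7) = -3 + ((6 + 6)*15 + 7) = -3 + (12*15 + 7) = -3 + (180 + 7) = -3 + 187 = 184)
U(N)/(-301124) = 287/(-301124) = 287*(-1/301124) = -287/301124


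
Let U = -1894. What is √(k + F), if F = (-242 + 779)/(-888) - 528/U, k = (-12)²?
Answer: √2822290467602/140156 ≈ 11.986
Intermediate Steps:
k = 144
F = -91369/280312 (F = (-242 + 779)/(-888) - 528/(-1894) = 537*(-1/888) - 528*(-1/1894) = -179/296 + 264/947 = -91369/280312 ≈ -0.32595)
√(k + F) = √(144 - 91369/280312) = √(40273559/280312) = √2822290467602/140156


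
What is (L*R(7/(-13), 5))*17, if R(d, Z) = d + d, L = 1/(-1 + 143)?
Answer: -119/923 ≈ -0.12893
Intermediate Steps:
L = 1/142 ≈ 0.0070423
R(d, Z) = 2*d
(L*R(7/(-13), 5))*17 = ((2*(7/(-13)))/142)*17 = ((2*(7*(-1/13)))/142)*17 = ((2*(-7/13))/142)*17 = ((1/142)*(-14/13))*17 = -7/923*17 = -119/923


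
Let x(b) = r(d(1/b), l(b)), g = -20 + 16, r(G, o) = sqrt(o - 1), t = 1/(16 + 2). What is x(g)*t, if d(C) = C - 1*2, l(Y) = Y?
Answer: I*sqrt(5)/18 ≈ 0.12423*I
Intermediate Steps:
t = 1/18 ≈ 0.055556
d(C) = -2 + C (d(C) = C - 2 = -2 + C)
r(G, o) = sqrt(-1 + o)
g = -4
x(b) = sqrt(-1 + b)
x(g)*t = sqrt(-1 - 4)*(1/18) = sqrt(-5)*(1/18) = (I*sqrt(5))*(1/18) = I*sqrt(5)/18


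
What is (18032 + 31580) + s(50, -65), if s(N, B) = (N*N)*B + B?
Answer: -112953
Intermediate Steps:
s(N, B) = B + B*N² (s(N, B) = N²*B + B = B*N² + B = B + B*N²)
(18032 + 31580) + s(50, -65) = (18032 + 31580) - 65*(1 + 50²) = 49612 - 65*(1 + 2500) = 49612 - 65*2501 = 49612 - 162565 = -112953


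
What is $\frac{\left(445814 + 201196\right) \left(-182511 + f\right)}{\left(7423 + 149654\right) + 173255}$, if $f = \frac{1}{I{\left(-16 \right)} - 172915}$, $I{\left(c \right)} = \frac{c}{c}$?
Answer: $- \frac{486161882182275}{1359976844} \approx -3.5748 \cdot 10^{5}$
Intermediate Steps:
$I{\left(c \right)} = 1$
$f = - \frac{1}{172914}$ ($f = \frac{1}{1 - 172915} = \frac{1}{-172914} = - \frac{1}{172914} \approx -5.7832 \cdot 10^{-6}$)
$\frac{\left(445814 + 201196\right) \left(-182511 + f\right)}{\left(7423 + 149654\right) + 173255} = \frac{\left(445814 + 201196\right) \left(-182511 - \frac{1}{172914}\right)}{\left(7423 + 149654\right) + 173255} = \frac{647010 \left(- \frac{31558707055}{172914}\right)}{157077 + 173255} = - \frac{486161882182275}{4117 \cdot 330332} = \left(- \frac{486161882182275}{4117}\right) \frac{1}{330332} = - \frac{486161882182275}{1359976844}$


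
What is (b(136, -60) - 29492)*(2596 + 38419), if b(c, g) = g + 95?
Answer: -1208178855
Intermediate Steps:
b(c, g) = 95 + g
(b(136, -60) - 29492)*(2596 + 38419) = ((95 - 60) - 29492)*(2596 + 38419) = (35 - 29492)*41015 = -29457*41015 = -1208178855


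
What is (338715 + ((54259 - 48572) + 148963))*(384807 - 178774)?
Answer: 101649471045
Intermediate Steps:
(338715 + ((54259 - 48572) + 148963))*(384807 - 178774) = (338715 + (5687 + 148963))*206033 = (338715 + 154650)*206033 = 493365*206033 = 101649471045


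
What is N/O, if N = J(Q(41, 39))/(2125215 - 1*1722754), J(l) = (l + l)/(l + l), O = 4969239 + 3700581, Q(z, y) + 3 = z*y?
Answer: 1/3489264427020 ≈ 2.8659e-13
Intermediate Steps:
Q(z, y) = -3 + y*z (Q(z, y) = -3 + z*y = -3 + y*z)
O = 8669820
J(l) = 1 (J(l) = (2*l)/((2*l)) = (2*l)*(1/(2*l)) = 1)
N = 1/402461 (N = 1/(2125215 - 1*1722754) = 1/(2125215 - 1722754) = 1/402461 ≈ 2.4847e-6)
N/O = (1/402461)/8669820 = (1/402461)*(1/8669820) = 1/3489264427020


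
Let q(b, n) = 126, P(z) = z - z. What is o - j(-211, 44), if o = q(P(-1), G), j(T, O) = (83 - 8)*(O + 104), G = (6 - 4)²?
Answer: -10974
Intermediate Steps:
P(z) = 0
G = 4 (G = 2² = 4)
j(T, O) = 7800 + 75*O (j(T, O) = 75*(104 + O) = 7800 + 75*O)
o = 126
o - j(-211, 44) = 126 - (7800 + 75*44) = 126 - (7800 + 3300) = 126 - 1*11100 = 126 - 11100 = -10974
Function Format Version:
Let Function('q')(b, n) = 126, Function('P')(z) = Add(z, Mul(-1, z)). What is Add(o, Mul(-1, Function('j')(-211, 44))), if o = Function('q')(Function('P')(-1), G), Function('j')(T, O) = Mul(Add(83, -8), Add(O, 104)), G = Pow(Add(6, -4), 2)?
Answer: -10974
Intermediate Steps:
Function('P')(z) = 0
G = 4 (G = Pow(2, 2) = 4)
Function('j')(T, O) = Add(7800, Mul(75, O)) (Function('j')(T, O) = Mul(75, Add(104, O)) = Add(7800, Mul(75, O)))
o = 126
Add(o, Mul(-1, Function('j')(-211, 44))) = Add(126, Mul(-1, Add(7800, Mul(75, 44)))) = Add(126, Mul(-1, Add(7800, 3300))) = Add(126, Mul(-1, 11100)) = Add(126, -11100) = -10974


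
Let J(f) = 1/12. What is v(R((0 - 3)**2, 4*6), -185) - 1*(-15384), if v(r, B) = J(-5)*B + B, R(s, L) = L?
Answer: 182203/12 ≈ 15184.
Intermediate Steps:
J(f) = 1/12
v(r, B) = 13*B/12 (v(r, B) = B/12 + B = 13*B/12)
v(R((0 - 3)**2, 4*6), -185) - 1*(-15384) = (13/12)*(-185) - 1*(-15384) = -2405/12 + 15384 = 182203/12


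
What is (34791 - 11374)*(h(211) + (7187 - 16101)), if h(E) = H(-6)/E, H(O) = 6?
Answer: -44043817616/211 ≈ -2.0874e+8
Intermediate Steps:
h(E) = 6/E
(34791 - 11374)*(h(211) + (7187 - 16101)) = (34791 - 11374)*(6/211 + (7187 - 16101)) = 23417*(6*(1/211) - 8914) = 23417*(6/211 - 8914) = 23417*(-1880848/211) = -44043817616/211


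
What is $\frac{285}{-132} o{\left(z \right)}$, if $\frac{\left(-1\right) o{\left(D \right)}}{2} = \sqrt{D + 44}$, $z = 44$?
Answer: $\frac{95 \sqrt{22}}{11} \approx 40.508$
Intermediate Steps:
$o{\left(D \right)} = - 2 \sqrt{44 + D}$ ($o{\left(D \right)} = - 2 \sqrt{D + 44} = - 2 \sqrt{44 + D}$)
$\frac{285}{-132} o{\left(z \right)} = \frac{285}{-132} \left(- 2 \sqrt{44 + 44}\right) = 285 \left(- \frac{1}{132}\right) \left(- 2 \sqrt{88}\right) = - \frac{95 \left(- 2 \cdot 2 \sqrt{22}\right)}{44} = - \frac{95 \left(- 4 \sqrt{22}\right)}{44} = \frac{95 \sqrt{22}}{11}$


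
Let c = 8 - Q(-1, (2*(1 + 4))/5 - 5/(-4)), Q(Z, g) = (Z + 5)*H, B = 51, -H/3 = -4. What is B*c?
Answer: -2040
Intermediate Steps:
H = 12 (H = -3*(-4) = 12)
Q(Z, g) = 60 + 12*Z (Q(Z, g) = (Z + 5)*12 = (5 + Z)*12 = 60 + 12*Z)
c = -40 (c = 8 - (60 + 12*(-1)) = 8 - (60 - 12) = 8 - 1*48 = 8 - 48 = -40)
B*c = 51*(-40) = -2040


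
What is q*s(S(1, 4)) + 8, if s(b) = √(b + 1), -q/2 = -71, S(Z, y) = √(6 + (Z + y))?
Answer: 8 + 142*√(1 + √11) ≈ 303.03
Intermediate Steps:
S(Z, y) = √(6 + Z + y)
q = 142 (q = -2*(-71) = 142)
s(b) = √(1 + b)
q*s(S(1, 4)) + 8 = 142*√(1 + √(6 + 1 + 4)) + 8 = 142*√(1 + √11) + 8 = 8 + 142*√(1 + √11)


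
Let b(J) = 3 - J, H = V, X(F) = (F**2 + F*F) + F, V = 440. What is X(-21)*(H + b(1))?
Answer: 380562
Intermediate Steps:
X(F) = F + 2*F**2 (X(F) = (F**2 + F**2) + F = 2*F**2 + F = F + 2*F**2)
H = 440
X(-21)*(H + b(1)) = (-21*(1 + 2*(-21)))*(440 + (3 - 1*1)) = (-21*(1 - 42))*(440 + (3 - 1)) = (-21*(-41))*(440 + 2) = 861*442 = 380562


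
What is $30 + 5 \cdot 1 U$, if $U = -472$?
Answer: $-2330$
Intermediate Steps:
$30 + 5 \cdot 1 U = 30 + 5 \cdot 1 \left(-472\right) = 30 + 5 \left(-472\right) = 30 - 2360 = -2330$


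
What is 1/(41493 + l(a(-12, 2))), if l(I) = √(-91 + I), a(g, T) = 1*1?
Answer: 13831/573889713 - I*√10/573889713 ≈ 2.41e-5 - 5.5103e-9*I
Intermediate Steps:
a(g, T) = 1
1/(41493 + l(a(-12, 2))) = 1/(41493 + √(-91 + 1)) = 1/(41493 + √(-90)) = 1/(41493 + 3*I*√10)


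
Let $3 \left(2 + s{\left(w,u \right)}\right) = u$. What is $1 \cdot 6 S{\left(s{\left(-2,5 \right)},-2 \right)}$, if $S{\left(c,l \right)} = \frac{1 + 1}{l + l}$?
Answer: $-3$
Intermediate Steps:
$s{\left(w,u \right)} = -2 + \frac{u}{3}$
$S{\left(c,l \right)} = \frac{1}{l}$ ($S{\left(c,l \right)} = \frac{2}{2 l} = 2 \frac{1}{2 l} = \frac{1}{l}$)
$1 \cdot 6 S{\left(s{\left(-2,5 \right)},-2 \right)} = \frac{1 \cdot 6}{-2} = 6 \left(- \frac{1}{2}\right) = -3$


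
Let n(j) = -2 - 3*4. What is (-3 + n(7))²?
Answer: 289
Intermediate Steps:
n(j) = -14 (n(j) = -2 - 12 = -14)
(-3 + n(7))² = (-3 - 14)² = (-17)² = 289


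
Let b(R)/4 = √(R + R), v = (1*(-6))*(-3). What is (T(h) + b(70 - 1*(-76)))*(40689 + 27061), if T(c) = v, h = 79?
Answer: 1219500 + 542000*√73 ≈ 5.8504e+6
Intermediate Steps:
v = 18 (v = -6*(-3) = 18)
T(c) = 18
b(R) = 4*√2*√R (b(R) = 4*√(R + R) = 4*√(2*R) = 4*(√2*√R) = 4*√2*√R)
(T(h) + b(70 - 1*(-76)))*(40689 + 27061) = (18 + 4*√2*√(70 - 1*(-76)))*(40689 + 27061) = (18 + 4*√2*√(70 + 76))*67750 = (18 + 4*√2*√146)*67750 = (18 + 8*√73)*67750 = 1219500 + 542000*√73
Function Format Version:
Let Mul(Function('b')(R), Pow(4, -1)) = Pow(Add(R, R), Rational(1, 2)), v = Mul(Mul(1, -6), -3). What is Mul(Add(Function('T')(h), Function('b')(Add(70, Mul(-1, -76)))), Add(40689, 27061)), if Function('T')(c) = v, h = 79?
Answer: Add(1219500, Mul(542000, Pow(73, Rational(1, 2)))) ≈ 5.8504e+6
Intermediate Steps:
v = 18 (v = Mul(-6, -3) = 18)
Function('T')(c) = 18
Function('b')(R) = Mul(4, Pow(2, Rational(1, 2)), Pow(R, Rational(1, 2))) (Function('b')(R) = Mul(4, Pow(Add(R, R), Rational(1, 2))) = Mul(4, Pow(Mul(2, R), Rational(1, 2))) = Mul(4, Mul(Pow(2, Rational(1, 2)), Pow(R, Rational(1, 2)))) = Mul(4, Pow(2, Rational(1, 2)), Pow(R, Rational(1, 2))))
Mul(Add(Function('T')(h), Function('b')(Add(70, Mul(-1, -76)))), Add(40689, 27061)) = Mul(Add(18, Mul(4, Pow(2, Rational(1, 2)), Pow(Add(70, Mul(-1, -76)), Rational(1, 2)))), Add(40689, 27061)) = Mul(Add(18, Mul(4, Pow(2, Rational(1, 2)), Pow(Add(70, 76), Rational(1, 2)))), 67750) = Mul(Add(18, Mul(4, Pow(2, Rational(1, 2)), Pow(146, Rational(1, 2)))), 67750) = Mul(Add(18, Mul(8, Pow(73, Rational(1, 2)))), 67750) = Add(1219500, Mul(542000, Pow(73, Rational(1, 2))))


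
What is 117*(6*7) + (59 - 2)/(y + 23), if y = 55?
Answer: 127783/26 ≈ 4914.7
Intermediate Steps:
117*(6*7) + (59 - 2)/(y + 23) = 117*(6*7) + (59 - 2)/(55 + 23) = 117*42 + 57/78 = 4914 + 57*(1/78) = 4914 + 19/26 = 127783/26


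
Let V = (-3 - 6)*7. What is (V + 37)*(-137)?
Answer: 3562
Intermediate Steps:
V = -63 (V = -9*7 = -63)
(V + 37)*(-137) = (-63 + 37)*(-137) = -26*(-137) = 3562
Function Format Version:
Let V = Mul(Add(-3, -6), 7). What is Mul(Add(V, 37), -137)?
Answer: 3562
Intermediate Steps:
V = -63 (V = Mul(-9, 7) = -63)
Mul(Add(V, 37), -137) = Mul(Add(-63, 37), -137) = Mul(-26, -137) = 3562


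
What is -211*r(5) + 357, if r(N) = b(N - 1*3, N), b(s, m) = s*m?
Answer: -1753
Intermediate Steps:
b(s, m) = m*s
r(N) = N*(-3 + N) (r(N) = N*(N - 1*3) = N*(N - 3) = N*(-3 + N))
-211*r(5) + 357 = -1055*(-3 + 5) + 357 = -1055*2 + 357 = -211*10 + 357 = -2110 + 357 = -1753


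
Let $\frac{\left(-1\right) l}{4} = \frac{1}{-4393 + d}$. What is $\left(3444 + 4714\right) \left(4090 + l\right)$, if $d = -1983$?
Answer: $\frac{26592881419}{797} \approx 3.3366 \cdot 10^{7}$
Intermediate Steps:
$l = \frac{1}{1594}$ ($l = - \frac{4}{-4393 - 1983} = - \frac{4}{-6376} = \left(-4\right) \left(- \frac{1}{6376}\right) = \frac{1}{1594} \approx 0.00062735$)
$\left(3444 + 4714\right) \left(4090 + l\right) = \left(3444 + 4714\right) \left(4090 + \frac{1}{1594}\right) = 8158 \cdot \frac{6519461}{1594} = \frac{26592881419}{797}$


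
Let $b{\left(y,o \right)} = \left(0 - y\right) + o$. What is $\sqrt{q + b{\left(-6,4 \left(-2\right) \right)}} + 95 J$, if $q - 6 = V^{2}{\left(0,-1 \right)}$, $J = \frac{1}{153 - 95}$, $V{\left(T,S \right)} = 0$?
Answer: $\frac{211}{58} \approx 3.6379$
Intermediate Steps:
$J = \frac{1}{58} \approx 0.017241$
$b{\left(y,o \right)} = o - y$ ($b{\left(y,o \right)} = - y + o = o - y$)
$q = 6$ ($q = 6 + 0^{2} = 6 + 0 = 6$)
$\sqrt{q + b{\left(-6,4 \left(-2\right) \right)}} + 95 J = \sqrt{6 + \left(4 \left(-2\right) - -6\right)} + 95 \cdot \frac{1}{58} = \sqrt{6 + \left(-8 + 6\right)} + \frac{95}{58} = \sqrt{6 - 2} + \frac{95}{58} = \sqrt{4} + \frac{95}{58} = 2 + \frac{95}{58} = \frac{211}{58}$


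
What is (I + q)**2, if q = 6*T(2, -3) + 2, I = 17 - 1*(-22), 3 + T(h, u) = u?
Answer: 25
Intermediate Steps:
T(h, u) = -3 + u
I = 39 (I = 17 + 22 = 39)
q = -34 (q = 6*(-3 - 3) + 2 = 6*(-6) + 2 = -36 + 2 = -34)
(I + q)**2 = (39 - 34)**2 = 5**2 = 25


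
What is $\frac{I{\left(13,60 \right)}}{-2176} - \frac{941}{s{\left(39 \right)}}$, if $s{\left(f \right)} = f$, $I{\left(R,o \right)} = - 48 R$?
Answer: $- \frac{126455}{5304} \approx -23.841$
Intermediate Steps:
$\frac{I{\left(13,60 \right)}}{-2176} - \frac{941}{s{\left(39 \right)}} = \frac{\left(-48\right) 13}{-2176} - \frac{941}{39} = \left(-624\right) \left(- \frac{1}{2176}\right) - \frac{941}{39} = \frac{39}{136} - \frac{941}{39} = - \frac{126455}{5304}$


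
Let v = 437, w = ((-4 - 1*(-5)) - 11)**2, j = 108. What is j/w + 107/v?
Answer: 14474/10925 ≈ 1.3249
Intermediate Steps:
w = 100 (w = ((-4 + 5) - 11)**2 = (1 - 11)**2 = (-10)**2 = 100)
j/w + 107/v = 108/100 + 107/437 = 108*(1/100) + 107*(1/437) = 27/25 + 107/437 = 14474/10925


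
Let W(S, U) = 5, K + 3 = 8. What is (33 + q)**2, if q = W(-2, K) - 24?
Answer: 196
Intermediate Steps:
K = 5 (K = -3 + 8 = 5)
q = -19 (q = 5 - 24 = -19)
(33 + q)**2 = (33 - 19)**2 = 14**2 = 196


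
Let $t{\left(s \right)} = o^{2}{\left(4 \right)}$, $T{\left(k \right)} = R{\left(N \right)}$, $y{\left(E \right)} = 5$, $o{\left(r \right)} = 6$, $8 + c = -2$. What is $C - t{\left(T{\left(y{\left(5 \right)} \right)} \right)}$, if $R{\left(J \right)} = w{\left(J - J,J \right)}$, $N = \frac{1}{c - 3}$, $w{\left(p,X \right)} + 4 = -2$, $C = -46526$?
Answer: $-46562$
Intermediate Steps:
$c = -10$ ($c = -8 - 2 = -10$)
$w{\left(p,X \right)} = -6$ ($w{\left(p,X \right)} = -4 - 2 = -6$)
$N = - \frac{1}{13}$ ($N = \frac{1}{-10 - 3} = \frac{1}{-13} = - \frac{1}{13} \approx -0.076923$)
$R{\left(J \right)} = -6$
$T{\left(k \right)} = -6$
$t{\left(s \right)} = 36$ ($t{\left(s \right)} = 6^{2} = 36$)
$C - t{\left(T{\left(y{\left(5 \right)} \right)} \right)} = -46526 - 36 = -46562$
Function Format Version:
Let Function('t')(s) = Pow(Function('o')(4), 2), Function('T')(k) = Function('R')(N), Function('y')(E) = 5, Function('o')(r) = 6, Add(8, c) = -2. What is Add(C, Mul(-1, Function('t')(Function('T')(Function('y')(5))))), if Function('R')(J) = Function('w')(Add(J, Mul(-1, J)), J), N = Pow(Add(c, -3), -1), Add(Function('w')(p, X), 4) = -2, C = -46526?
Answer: -46562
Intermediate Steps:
c = -10 (c = Add(-8, -2) = -10)
Function('w')(p, X) = -6 (Function('w')(p, X) = Add(-4, -2) = -6)
N = Rational(-1, 13) (N = Pow(Add(-10, -3), -1) = Pow(-13, -1) = Rational(-1, 13) ≈ -0.076923)
Function('R')(J) = -6
Function('T')(k) = -6
Function('t')(s) = 36 (Function('t')(s) = Pow(6, 2) = 36)
Add(C, Mul(-1, Function('t')(Function('T')(Function('y')(5))))) = Add(-46526, Mul(-1, 36)) = Add(-46526, -36) = -46562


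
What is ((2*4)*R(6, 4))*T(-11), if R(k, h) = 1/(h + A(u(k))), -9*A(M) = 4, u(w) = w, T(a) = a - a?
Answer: 0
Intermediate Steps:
T(a) = 0
A(M) = -4/9 (A(M) = -1/9*4 = -4/9)
R(k, h) = 1/(-4/9 + h) (R(k, h) = 1/(h - 4/9) = 1/(-4/9 + h))
((2*4)*R(6, 4))*T(-11) = ((2*4)*(9/(-4 + 9*4)))*0 = (8*(9/(-4 + 36)))*0 = (8*(9/32))*0 = (9/4)*0 = 0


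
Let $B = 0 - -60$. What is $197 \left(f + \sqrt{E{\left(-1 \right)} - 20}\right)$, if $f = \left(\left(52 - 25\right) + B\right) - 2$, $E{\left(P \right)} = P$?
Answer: $16745 + 197 i \sqrt{21} \approx 16745.0 + 902.77 i$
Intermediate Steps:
$B = 60$ ($B = 0 + 60 = 60$)
$f = 85$ ($f = \left(\left(52 - 25\right) + 60\right) - 2 = \left(27 + 60\right) - 2 = 87 - 2 = 85$)
$197 \left(f + \sqrt{E{\left(-1 \right)} - 20}\right) = 197 \left(85 + \sqrt{-1 - 20}\right) = 197 \left(85 + \sqrt{-21}\right) = 197 \left(85 + i \sqrt{21}\right) = 16745 + 197 i \sqrt{21}$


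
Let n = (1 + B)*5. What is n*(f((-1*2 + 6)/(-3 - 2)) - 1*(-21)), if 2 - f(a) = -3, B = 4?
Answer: 650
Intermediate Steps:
f(a) = 5 (f(a) = 2 - 1*(-3) = 2 + 3 = 5)
n = 25 (n = (1 + 4)*5 = 5*5 = 25)
n*(f((-1*2 + 6)/(-3 - 2)) - 1*(-21)) = 25*(5 - 1*(-21)) = 25*(5 + 21) = 25*26 = 650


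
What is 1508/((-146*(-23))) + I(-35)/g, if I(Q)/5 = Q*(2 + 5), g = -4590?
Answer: 1103527/1541322 ≈ 0.71596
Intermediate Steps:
I(Q) = 35*Q (I(Q) = 5*(Q*(2 + 5)) = 5*(Q*7) = 5*(7*Q) = 35*Q)
1508/((-146*(-23))) + I(-35)/g = 1508/((-146*(-23))) + (35*(-35))/(-4590) = 1508/3358 - 1225*(-1/4590) = 1508*(1/3358) + 245/918 = 754/1679 + 245/918 = 1103527/1541322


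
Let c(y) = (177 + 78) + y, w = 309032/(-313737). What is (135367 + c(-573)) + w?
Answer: 42369559081/313737 ≈ 1.3505e+5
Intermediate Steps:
w = -309032/313737 (w = 309032*(-1/313737) = -309032/313737 ≈ -0.98500)
c(y) = 255 + y
(135367 + c(-573)) + w = (135367 + (255 - 573)) - 309032/313737 = (135367 - 318) - 309032/313737 = 135049 - 309032/313737 = 42369559081/313737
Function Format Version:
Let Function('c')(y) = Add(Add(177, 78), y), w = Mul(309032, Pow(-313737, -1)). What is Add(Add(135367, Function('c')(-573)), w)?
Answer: Rational(42369559081, 313737) ≈ 1.3505e+5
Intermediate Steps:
w = Rational(-309032, 313737) (w = Mul(309032, Rational(-1, 313737)) = Rational(-309032, 313737) ≈ -0.98500)
Function('c')(y) = Add(255, y)
Add(Add(135367, Function('c')(-573)), w) = Add(Add(135367, Add(255, -573)), Rational(-309032, 313737)) = Add(Add(135367, -318), Rational(-309032, 313737)) = Add(135049, Rational(-309032, 313737)) = Rational(42369559081, 313737)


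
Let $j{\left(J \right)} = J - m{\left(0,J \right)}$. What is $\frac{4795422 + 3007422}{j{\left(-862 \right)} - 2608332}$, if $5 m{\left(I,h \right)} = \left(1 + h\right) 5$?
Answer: $- \frac{1114692}{372619} \approx -2.9915$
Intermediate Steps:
$m{\left(I,h \right)} = 1 + h$ ($m{\left(I,h \right)} = \frac{\left(1 + h\right) 5}{5} = \frac{5 + 5 h}{5} = 1 + h$)
$j{\left(J \right)} = -1$ ($j{\left(J \right)} = J - \left(1 + J\right) = -1$)
$\frac{4795422 + 3007422}{j{\left(-862 \right)} - 2608332} = \frac{4795422 + 3007422}{-1 - 2608332} = \frac{7802844}{-2608333} = 7802844 \left(- \frac{1}{2608333}\right) = - \frac{1114692}{372619}$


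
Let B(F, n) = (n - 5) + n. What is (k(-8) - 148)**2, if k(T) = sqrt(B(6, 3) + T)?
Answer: (148 - I*sqrt(7))**2 ≈ 21897.0 - 783.14*I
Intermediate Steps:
B(F, n) = -5 + 2*n (B(F, n) = (-5 + n) + n = -5 + 2*n)
k(T) = sqrt(1 + T) (k(T) = sqrt((-5 + 2*3) + T) = sqrt((-5 + 6) + T) = sqrt(1 + T))
(k(-8) - 148)**2 = (sqrt(1 - 8) - 148)**2 = (sqrt(-7) - 148)**2 = (I*sqrt(7) - 148)**2 = (-148 + I*sqrt(7))**2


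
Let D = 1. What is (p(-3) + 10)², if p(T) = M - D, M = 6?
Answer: 225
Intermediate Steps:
p(T) = 5 (p(T) = 6 - 1*1 = 6 - 1 = 5)
(p(-3) + 10)² = (5 + 10)² = 15² = 225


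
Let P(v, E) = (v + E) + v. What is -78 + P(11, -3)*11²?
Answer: 2221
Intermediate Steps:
P(v, E) = E + 2*v (P(v, E) = (E + v) + v = E + 2*v)
-78 + P(11, -3)*11² = -78 + (-3 + 2*11)*11² = -78 + (-3 + 22)*121 = -78 + 19*121 = -78 + 2299 = 2221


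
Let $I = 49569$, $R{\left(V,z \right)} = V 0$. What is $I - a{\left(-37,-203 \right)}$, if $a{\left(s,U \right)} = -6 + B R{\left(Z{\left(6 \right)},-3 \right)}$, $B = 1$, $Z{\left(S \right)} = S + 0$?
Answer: $49575$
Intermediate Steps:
$Z{\left(S \right)} = S$
$R{\left(V,z \right)} = 0$
$a{\left(s,U \right)} = -6$ ($a{\left(s,U \right)} = -6 + 1 \cdot 0 = -6 + 0 = -6$)
$I - a{\left(-37,-203 \right)} = 49569 - -6 = 49569 + 6 = 49575$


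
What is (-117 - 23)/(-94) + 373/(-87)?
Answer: -11441/4089 ≈ -2.7980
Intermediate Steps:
(-117 - 23)/(-94) + 373/(-87) = -140*(-1/94) + 373*(-1/87) = 70/47 - 373/87 = -11441/4089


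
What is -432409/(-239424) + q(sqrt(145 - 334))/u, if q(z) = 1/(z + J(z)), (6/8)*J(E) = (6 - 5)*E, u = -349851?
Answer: 432409/239424 + I*sqrt(21)/51428097 ≈ 1.806 + 8.9106e-8*I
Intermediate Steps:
J(E) = 4*E/3 (J(E) = 4*((6 - 5)*E)/3 = 4*(1*E)/3 = 4*E/3)
q(z) = 3/(7*z) (q(z) = 1/(z + 4*z/3) = 1/(7*z/3) = 3/(7*z))
-432409/(-239424) + q(sqrt(145 - 334))/u = -432409/(-239424) + (3/(7*(sqrt(145 - 334))))/(-349851) = -432409*(-1/239424) + (3/(7*(sqrt(-189))))*(-1/349851) = 432409/239424 + (3/(7*((3*I*sqrt(21)))))*(-1/349851) = 432409/239424 + (3*(-I*sqrt(21)/63)/7)*(-1/349851) = 432409/239424 - I*sqrt(21)/147*(-1/349851) = 432409/239424 + I*sqrt(21)/51428097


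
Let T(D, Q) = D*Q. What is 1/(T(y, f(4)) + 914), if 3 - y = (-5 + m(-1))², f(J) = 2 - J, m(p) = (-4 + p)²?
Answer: 1/1708 ≈ 0.00058548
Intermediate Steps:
y = -397 (y = 3 - (-5 + (-4 - 1)²)² = 3 - (-5 + (-5)²)² = 3 - (-5 + 25)² = 3 - 1*20² = 3 - 1*400 = 3 - 400 = -397)
1/(T(y, f(4)) + 914) = 1/(-397*(2 - 1*4) + 914) = 1/(-397*(2 - 4) + 914) = 1/(-397*(-2) + 914) = 1/(794 + 914) = 1/1708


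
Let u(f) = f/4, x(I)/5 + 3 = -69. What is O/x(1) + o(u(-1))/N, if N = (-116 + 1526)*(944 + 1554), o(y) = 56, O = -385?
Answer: 22600991/21133080 ≈ 1.0695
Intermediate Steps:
x(I) = -360 (x(I) = -15 + 5*(-69) = -15 - 345 = -360)
u(f) = f/4 (u(f) = f*(1/4) = f/4)
N = 3522180 (N = 1410*2498 = 3522180)
O/x(1) + o(u(-1))/N = -385/(-360) + 56/3522180 = -385*(-1/360) + 56*(1/3522180) = 77/72 + 14/880545 = 22600991/21133080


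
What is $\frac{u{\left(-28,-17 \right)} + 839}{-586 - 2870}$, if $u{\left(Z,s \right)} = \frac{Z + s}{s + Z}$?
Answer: $- \frac{35}{144} \approx -0.24306$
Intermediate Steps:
$u{\left(Z,s \right)} = 1$ ($u{\left(Z,s \right)} = \frac{Z + s}{Z + s} = 1$)
$\frac{u{\left(-28,-17 \right)} + 839}{-586 - 2870} = \frac{1 + 839}{-586 - 2870} = \frac{840}{-3456} = 840 \left(- \frac{1}{3456}\right) = - \frac{35}{144}$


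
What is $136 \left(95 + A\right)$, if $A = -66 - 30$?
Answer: $-136$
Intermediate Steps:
$A = -96$
$136 \left(95 + A\right) = 136 \left(95 - 96\right) = 136 \left(-1\right) = -136$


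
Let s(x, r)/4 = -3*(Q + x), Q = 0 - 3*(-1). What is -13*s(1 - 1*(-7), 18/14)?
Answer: 1716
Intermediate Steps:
Q = 3 (Q = 0 + 3 = 3)
s(x, r) = -36 - 12*x (s(x, r) = 4*(-3*(3 + x)) = 4*(-9 - 3*x) = -36 - 12*x)
-13*s(1 - 1*(-7), 18/14) = -13*(-36 - 12*(1 - 1*(-7))) = -13*(-36 - 12*(1 + 7)) = -13*(-36 - 12*8) = -13*(-36 - 96) = -13*(-132) = 1716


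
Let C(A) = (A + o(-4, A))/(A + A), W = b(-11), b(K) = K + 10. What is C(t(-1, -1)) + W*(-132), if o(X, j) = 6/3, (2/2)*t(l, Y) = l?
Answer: 263/2 ≈ 131.50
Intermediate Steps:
t(l, Y) = l
b(K) = 10 + K
o(X, j) = 2 (o(X, j) = 6*(1/3) = 2)
W = -1 (W = 10 - 11 = -1)
C(A) = (2 + A)/(2*A) (C(A) = (A + 2)/(A + A) = (2 + A)/((2*A)) = (2 + A)*(1/(2*A)) = (2 + A)/(2*A))
C(t(-1, -1)) + W*(-132) = (1/2)*(2 - 1)/(-1) - 1*(-132) = (1/2)*(-1)*1 + 132 = -1/2 + 132 = 263/2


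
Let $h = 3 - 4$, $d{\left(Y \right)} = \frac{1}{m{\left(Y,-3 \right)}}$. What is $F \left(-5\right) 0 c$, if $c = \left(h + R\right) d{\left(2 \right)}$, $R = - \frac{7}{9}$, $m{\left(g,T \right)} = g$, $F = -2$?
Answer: $0$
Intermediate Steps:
$R = - \frac{7}{9}$ ($R = \left(-7\right) \frac{1}{9} = - \frac{7}{9} \approx -0.77778$)
$d{\left(Y \right)} = \frac{1}{Y}$
$h = -1$ ($h = 3 - 4 = -1$)
$c = - \frac{8}{9}$ ($c = \frac{-1 - \frac{7}{9}}{2} = \left(- \frac{16}{9}\right) \frac{1}{2} = - \frac{8}{9} \approx -0.88889$)
$F \left(-5\right) 0 c = \left(-2\right) \left(-5\right) 0 \left(- \frac{8}{9}\right) = 10 \cdot 0 \left(- \frac{8}{9}\right) = 0 \left(- \frac{8}{9}\right) = 0$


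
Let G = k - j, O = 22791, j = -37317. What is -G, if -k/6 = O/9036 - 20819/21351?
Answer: -133290549105/3572734 ≈ -37308.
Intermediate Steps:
k = -33165573/3572734 (k = -6*(22791/9036 - 20819/21351) = -6*(22791*(1/9036) - 20819*1/21351) = -6*(7597/3012 - 20819/21351) = -6*11055191/7145468 = -33165573/3572734 ≈ -9.2830)
G = 133290549105/3572734 (G = -33165573/3572734 - 1*(-37317) = -33165573/3572734 + 37317 = 133290549105/3572734 ≈ 37308.)
-G = -1*133290549105/3572734 = -133290549105/3572734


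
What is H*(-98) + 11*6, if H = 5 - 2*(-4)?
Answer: -1208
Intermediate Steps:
H = 13 (H = 5 + 8 = 13)
H*(-98) + 11*6 = 13*(-98) + 11*6 = -1274 + 66 = -1208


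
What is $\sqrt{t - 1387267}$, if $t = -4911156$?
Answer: $i \sqrt{6298423} \approx 2509.7 i$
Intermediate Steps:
$\sqrt{t - 1387267} = \sqrt{-4911156 - 1387267} = \sqrt{-6298423} = i \sqrt{6298423}$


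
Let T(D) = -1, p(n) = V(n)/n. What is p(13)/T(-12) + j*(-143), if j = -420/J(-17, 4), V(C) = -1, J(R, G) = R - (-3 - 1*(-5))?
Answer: -780761/247 ≈ -3161.0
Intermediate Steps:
J(R, G) = -2 + R (J(R, G) = R - (-3 + 5) = R - 1*2 = R - 2 = -2 + R)
j = 420/19 (j = -420/(-2 - 17) = -420/(-19) = -420*(-1/19) = 420/19 ≈ 22.105)
p(n) = -1/n
p(13)/T(-12) + j*(-143) = -1/13/(-1) + (420/19)*(-143) = -1*1/13*(-1) - 60060/19 = -1/13*(-1) - 60060/19 = 1/13 - 60060/19 = -780761/247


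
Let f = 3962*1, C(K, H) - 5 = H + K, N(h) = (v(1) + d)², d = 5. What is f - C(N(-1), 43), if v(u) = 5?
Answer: 3814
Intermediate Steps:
N(h) = 100 (N(h) = (5 + 5)² = 10² = 100)
C(K, H) = 5 + H + K (C(K, H) = 5 + (H + K) = 5 + H + K)
f = 3962
f - C(N(-1), 43) = 3962 - (5 + 43 + 100) = 3962 - 1*148 = 3962 - 148 = 3814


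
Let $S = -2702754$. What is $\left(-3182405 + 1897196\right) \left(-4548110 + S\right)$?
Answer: $9318875670576$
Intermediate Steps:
$\left(-3182405 + 1897196\right) \left(-4548110 + S\right) = \left(-3182405 + 1897196\right) \left(-4548110 - 2702754\right) = \left(-1285209\right) \left(-7250864\right) = 9318875670576$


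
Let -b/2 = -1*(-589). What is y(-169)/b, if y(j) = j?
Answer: 169/1178 ≈ 0.14346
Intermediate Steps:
b = -1178 (b = -(-2)*(-589) = -2*589 = -1178)
y(-169)/b = -169/(-1178) = -169*(-1/1178) = 169/1178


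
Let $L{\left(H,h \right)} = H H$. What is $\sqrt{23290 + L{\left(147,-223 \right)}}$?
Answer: $\sqrt{44899} \approx 211.89$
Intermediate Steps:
$L{\left(H,h \right)} = H^{2}$
$\sqrt{23290 + L{\left(147,-223 \right)}} = \sqrt{23290 + 147^{2}} = \sqrt{23290 + 21609} = \sqrt{44899}$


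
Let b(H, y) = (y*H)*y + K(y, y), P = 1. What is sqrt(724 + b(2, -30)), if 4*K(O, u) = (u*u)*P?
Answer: sqrt(2749) ≈ 52.431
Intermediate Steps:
K(O, u) = u**2/4 (K(O, u) = ((u*u)*1)/4 = (u**2*1)/4 = u**2/4)
b(H, y) = y**2/4 + H*y**2 (b(H, y) = (y*H)*y + y**2/4 = (H*y)*y + y**2/4 = H*y**2 + y**2/4 = y**2/4 + H*y**2)
sqrt(724 + b(2, -30)) = sqrt(724 + (-30)**2*(1/4 + 2)) = sqrt(724 + 900*(9/4)) = sqrt(724 + 2025) = sqrt(2749)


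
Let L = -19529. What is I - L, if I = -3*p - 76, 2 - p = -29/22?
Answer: 427747/22 ≈ 19443.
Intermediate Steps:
p = 73/22 (p = 2 - (-29)/22 = 2 - 1*(-29/22) = 2 + 29/22 = 73/22 ≈ 3.3182)
I = -1891/22 (I = -3*73/22 - 76 = -219/22 - 76 = -1891/22 ≈ -85.955)
I - L = -1891/22 - 1*(-19529) = -1891/22 + 19529 = 427747/22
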